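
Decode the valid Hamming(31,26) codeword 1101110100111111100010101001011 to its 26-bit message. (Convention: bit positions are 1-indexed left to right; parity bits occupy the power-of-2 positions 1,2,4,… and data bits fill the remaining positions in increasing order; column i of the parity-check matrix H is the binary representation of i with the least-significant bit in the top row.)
Parity bits occupy power-of-2 positions; data bits are at positions {3,5,6,7,9,10,11,12,13,14,15,17,18,19,20,21,22,23,24,25,26,27,28,29,30,31} (1-indexed).
Extract: c[3]=0 c[5]=1 c[6]=1 c[7]=0 c[9]=0 c[10]=0 c[11]=1 c[12]=1 c[13]=1 c[14]=1 c[15]=1 c[17]=1 c[18]=0 c[19]=0 c[20]=0 c[21]=1 c[22]=0 c[23]=1 c[24]=0 c[25]=1 c[26]=0 c[27]=0 c[28]=1 c[29]=0 c[30]=1 c[31]=1
Data = 01100011111100010101001011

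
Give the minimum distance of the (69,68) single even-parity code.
d_min = 2 (flipping one data bit also flips the parity bit, so the two closest codewords differ in exactly 2 positions).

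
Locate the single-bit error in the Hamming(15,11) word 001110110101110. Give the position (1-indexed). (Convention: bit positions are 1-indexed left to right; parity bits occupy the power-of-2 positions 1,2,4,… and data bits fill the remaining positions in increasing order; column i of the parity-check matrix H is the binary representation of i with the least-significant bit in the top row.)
Syndrome s = H · r^T (mod 2), r = 001110110101110:
  s[0] = (101010101010101)·(001110110101110) mod 2 = 0+0+1+0+1+0+1+0+0+0+0+0+1+0+0 mod 2 = 0
  s[1] = (011001100110011)·(001110110101110) mod 2 = 0+0+1+0+0+0+1+0+0+1+0+0+0+1+0 mod 2 = 0
  s[2] = (000111100001111)·(001110110101110) mod 2 = 0+0+0+1+1+0+1+0+0+0+0+1+1+1+0 mod 2 = 0
  s[3] = (000000011111111)·(001110110101110) mod 2 = 0+0+0+0+0+0+0+1+0+1+0+1+1+1+0 mod 2 = 1
Syndrome = 0001
Column i of H is the binary representation of i, so the syndrome is the binary index of the flipped bit.
Read s = 0001 with s[0] as LSB: 0·2^0 + 0·2^1 + 0·2^2 + 1·2^3 = 8.
Error is at bit position 8.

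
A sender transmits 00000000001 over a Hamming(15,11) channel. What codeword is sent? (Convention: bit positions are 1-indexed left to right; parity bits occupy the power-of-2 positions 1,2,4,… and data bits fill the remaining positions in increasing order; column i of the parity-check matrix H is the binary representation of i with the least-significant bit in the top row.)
Codeword c = d · G (mod 2), d = 00000000001:
  c[0] = d·G[:,0] = (00000000001)·(11011010101) mod 2 = 0+0+0+0+0+0+0+0+0+0+1 mod 2 = 1
  c[1] = d·G[:,1] = (00000000001)·(10110110011) mod 2 = 0+0+0+0+0+0+0+0+0+0+1 mod 2 = 1
  c[2] = d·G[:,2] = (00000000001)·(10000000000) mod 2 = 0+0+0+0+0+0+0+0+0+0+0 mod 2 = 0
  c[3] = d·G[:,3] = (00000000001)·(01110001111) mod 2 = 0+0+0+0+0+0+0+0+0+0+1 mod 2 = 1
  c[4] = d·G[:,4] = (00000000001)·(01000000000) mod 2 = 0+0+0+0+0+0+0+0+0+0+0 mod 2 = 0
  c[5] = d·G[:,5] = (00000000001)·(00100000000) mod 2 = 0+0+0+0+0+0+0+0+0+0+0 mod 2 = 0
  c[6] = d·G[:,6] = (00000000001)·(00010000000) mod 2 = 0+0+0+0+0+0+0+0+0+0+0 mod 2 = 0
  c[7] = d·G[:,7] = (00000000001)·(00001111111) mod 2 = 0+0+0+0+0+0+0+0+0+0+1 mod 2 = 1
  c[8] = d·G[:,8] = (00000000001)·(00001000000) mod 2 = 0+0+0+0+0+0+0+0+0+0+0 mod 2 = 0
  c[9] = d·G[:,9] = (00000000001)·(00000100000) mod 2 = 0+0+0+0+0+0+0+0+0+0+0 mod 2 = 0
  c[10] = d·G[:,10] = (00000000001)·(00000010000) mod 2 = 0+0+0+0+0+0+0+0+0+0+0 mod 2 = 0
  c[11] = d·G[:,11] = (00000000001)·(00000001000) mod 2 = 0+0+0+0+0+0+0+0+0+0+0 mod 2 = 0
  c[12] = d·G[:,12] = (00000000001)·(00000000100) mod 2 = 0+0+0+0+0+0+0+0+0+0+0 mod 2 = 0
  c[13] = d·G[:,13] = (00000000001)·(00000000010) mod 2 = 0+0+0+0+0+0+0+0+0+0+0 mod 2 = 0
  c[14] = d·G[:,14] = (00000000001)·(00000000001) mod 2 = 0+0+0+0+0+0+0+0+0+0+1 mod 2 = 1
Codeword = 110100010000001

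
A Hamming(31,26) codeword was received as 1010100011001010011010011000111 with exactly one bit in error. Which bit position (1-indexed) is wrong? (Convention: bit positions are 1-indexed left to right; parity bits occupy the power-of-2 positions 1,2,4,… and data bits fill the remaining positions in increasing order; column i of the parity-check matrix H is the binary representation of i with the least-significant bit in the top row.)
Syndrome s = H · r^T (mod 2), r = 1010100011001010011010011000111:
  s[0] = (1010101010101010101010101010101)·(1010100011001010011010011000111) mod 2 = 1+0+1+0+1+0+0+0+1+0+0+0+1+0+1+0+0+0+1+0+1+0+0+0+1+0+0+0+1+0+1 mod 2 = 1
  s[1] = (0110011001100110011001100110011)·(1010100011001010011010011000111) mod 2 = 0+0+1+0+0+0+0+0+0+1+0+0+0+0+1+0+0+1+1+0+0+0+0+0+0+0+0+0+0+1+1 mod 2 = 1
  s[2] = (0001111000011110000111100001111)·(1010100011001010011010011000111) mod 2 = 0+0+0+0+1+0+0+0+0+0+0+0+1+0+1+0+0+0+0+0+1+0+0+0+0+0+0+0+1+1+1 mod 2 = 1
  s[3] = (0000000111111110000000011111111)·(1010100011001010011010011000111) mod 2 = 0+0+0+0+0+0+0+0+1+1+0+0+1+0+1+0+0+0+0+0+0+0+0+1+1+0+0+0+1+1+1 mod 2 = 1
  s[4] = (0000000000000001111111111111111)·(1010100011001010011010011000111) mod 2 = 0+0+0+0+0+0+0+0+0+0+0+0+0+0+0+0+0+1+1+0+1+0+0+1+1+0+0+0+1+1+1 mod 2 = 0
Syndrome = 11110
Column i of H is the binary representation of i, so the syndrome is the binary index of the flipped bit.
Read s = 11110 with s[0] as LSB: 1·2^0 + 1·2^1 + 1·2^2 + 1·2^3 + 0·2^4 = 15.
Error is at bit position 15.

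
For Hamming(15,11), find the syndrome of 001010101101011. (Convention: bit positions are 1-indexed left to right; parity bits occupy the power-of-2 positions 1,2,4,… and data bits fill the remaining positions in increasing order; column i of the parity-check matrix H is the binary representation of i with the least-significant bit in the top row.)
Syndrome s = H · r^T (mod 2), r = 001010101101011:
  s[0] = (101010101010101)·(001010101101011) mod 2 = 0+0+1+0+1+0+1+0+1+0+0+0+0+0+1 mod 2 = 1
  s[1] = (011001100110011)·(001010101101011) mod 2 = 0+0+1+0+0+0+1+0+0+1+0+0+0+1+1 mod 2 = 1
  s[2] = (000111100001111)·(001010101101011) mod 2 = 0+0+0+0+1+0+1+0+0+0+0+1+0+1+1 mod 2 = 1
  s[3] = (000000011111111)·(001010101101011) mod 2 = 0+0+0+0+0+0+0+0+1+1+0+1+0+1+1 mod 2 = 1
Syndrome = 1111
Non-zero syndrome: error at position 15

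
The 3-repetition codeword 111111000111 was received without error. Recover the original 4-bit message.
Split into 3-bit blocks: 111 111 000 111
Data = 1101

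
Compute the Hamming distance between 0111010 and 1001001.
XOR = 1110011, count of 1s = 5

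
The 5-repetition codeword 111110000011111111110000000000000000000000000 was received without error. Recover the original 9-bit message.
Split into 5-bit blocks: 11111 00000 11111 11111 00000 00000 00000 00000 00000
Data = 101100000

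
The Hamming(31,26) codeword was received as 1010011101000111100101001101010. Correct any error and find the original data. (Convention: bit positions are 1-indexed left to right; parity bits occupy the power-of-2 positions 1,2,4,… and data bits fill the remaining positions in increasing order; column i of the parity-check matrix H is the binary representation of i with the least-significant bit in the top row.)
Syndrome s = H · r^T (mod 2), r = 1010011101000111100101001101010:
  s[0] = (1010101010101010101010101010101)·(1010011101000111100101001101010) mod 2 = 1+0+1+0+0+0+1+0+0+0+0+0+0+0+1+0+1+0+0+0+0+0+0+0+1+0+0+0+0+0+0 mod 2 = 0
  s[1] = (0110011001100110011001100110011)·(1010011101000111100101001101010) mod 2 = 0+0+1+0+0+1+1+0+0+1+0+0+0+1+1+0+0+0+0+0+0+1+0+0+0+1+0+0+0+1+0 mod 2 = 1
  s[2] = (0001111000011110000111100001111)·(1010011101000111100101001101010) mod 2 = 0+0+0+0+0+1+1+0+0+0+0+0+0+1+1+0+0+0+0+1+0+1+0+0+0+0+0+1+0+1+0 mod 2 = 0
  s[3] = (0000000111111110000000011111111)·(1010011101000111100101001101010) mod 2 = 0+0+0+0+0+0+0+1+0+1+0+0+0+1+1+0+0+0+0+0+0+0+0+0+1+1+0+1+0+1+0 mod 2 = 0
  s[4] = (0000000000000001111111111111111)·(1010011101000111100101001101010) mod 2 = 0+0+0+0+0+0+0+0+0+0+0+0+0+0+0+1+1+0+0+1+0+1+0+0+1+1+0+1+0+1+0 mod 2 = 0
Syndrome = 01000
Column 2 of H equals this syndrome → error at bit 2 (1-indexed).
Flip bit 2: 1010011101000111100101001101010 → 1110011101000111100101001101010
Extract data bits at positions {3,5,6,7,9,10,11,12,13,14,15,17,18,19,20,21,22,23,24,25,26,27,28,29,30,31}: 10110100011100101001101010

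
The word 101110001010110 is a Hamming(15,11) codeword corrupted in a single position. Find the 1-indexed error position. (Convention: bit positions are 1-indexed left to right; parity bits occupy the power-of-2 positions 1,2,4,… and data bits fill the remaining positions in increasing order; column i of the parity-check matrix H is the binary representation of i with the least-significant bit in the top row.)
Syndrome s = H · r^T (mod 2), r = 101110001010110:
  s[0] = (101010101010101)·(101110001010110) mod 2 = 1+0+1+0+1+0+0+0+1+0+1+0+1+0+0 mod 2 = 0
  s[1] = (011001100110011)·(101110001010110) mod 2 = 0+0+1+0+0+0+0+0+0+0+1+0+0+1+0 mod 2 = 1
  s[2] = (000111100001111)·(101110001010110) mod 2 = 0+0+0+1+1+0+0+0+0+0+0+0+1+1+0 mod 2 = 0
  s[3] = (000000011111111)·(101110001010110) mod 2 = 0+0+0+0+0+0+0+0+1+0+1+0+1+1+0 mod 2 = 0
Syndrome = 0100
Column i of H is the binary representation of i, so the syndrome is the binary index of the flipped bit.
Read s = 0100 with s[0] as LSB: 0·2^0 + 1·2^1 + 0·2^2 + 0·2^3 = 2.
Error is at bit position 2.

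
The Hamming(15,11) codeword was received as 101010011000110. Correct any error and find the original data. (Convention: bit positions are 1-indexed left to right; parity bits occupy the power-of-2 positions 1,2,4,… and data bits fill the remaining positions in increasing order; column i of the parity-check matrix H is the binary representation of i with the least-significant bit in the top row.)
Syndrome s = H · r^T (mod 2), r = 101010011000110:
  s[0] = (101010101010101)·(101010011000110) mod 2 = 1+0+1+0+1+0+0+0+1+0+0+0+1+0+0 mod 2 = 1
  s[1] = (011001100110011)·(101010011000110) mod 2 = 0+0+1+0+0+0+0+0+0+0+0+0+0+1+0 mod 2 = 0
  s[2] = (000111100001111)·(101010011000110) mod 2 = 0+0+0+0+1+0+0+0+0+0+0+0+1+1+0 mod 2 = 1
  s[3] = (000000011111111)·(101010011000110) mod 2 = 0+0+0+0+0+0+0+1+1+0+0+0+1+1+0 mod 2 = 0
Syndrome = 1010
Column 5 of H equals this syndrome → error at bit 5 (1-indexed).
Flip bit 5: 101010011000110 → 101000011000110
Extract data bits at positions {3,5,6,7,9,10,11,12,13,14,15}: 10001000110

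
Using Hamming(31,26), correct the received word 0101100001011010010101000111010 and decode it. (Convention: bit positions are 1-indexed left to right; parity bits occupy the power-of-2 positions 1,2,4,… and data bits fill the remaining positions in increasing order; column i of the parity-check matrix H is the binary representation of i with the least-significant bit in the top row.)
Syndrome s = H · r^T (mod 2), r = 0101100001011010010101000111010:
  s[0] = (1010101010101010101010101010101)·(0101100001011010010101000111010) mod 2 = 0+0+0+0+1+0+0+0+0+0+0+0+1+0+1+0+0+0+0+0+0+0+0+0+0+0+1+0+0+0+0 mod 2 = 0
  s[1] = (0110011001100110011001100110011)·(0101100001011010010101000111010) mod 2 = 0+1+0+0+0+0+0+0+0+1+0+0+0+0+1+0+0+1+0+0+0+1+0+0+0+1+1+0+0+1+0 mod 2 = 0
  s[2] = (0001111000011110000111100001111)·(0101100001011010010101000111010) mod 2 = 0+0+0+1+1+0+0+0+0+0+0+1+1+0+1+0+0+0+0+1+0+1+0+0+0+0+0+1+0+1+0 mod 2 = 1
  s[3] = (0000000111111110000000011111111)·(0101100001011010010101000111010) mod 2 = 0+0+0+0+0+0+0+0+0+1+0+1+1+0+1+0+0+0+0+0+0+0+0+0+0+1+1+1+0+1+0 mod 2 = 0
  s[4] = (0000000000000001111111111111111)·(0101100001011010010101000111010) mod 2 = 0+0+0+0+0+0+0+0+0+0+0+0+0+0+0+0+0+1+0+1+0+1+0+0+0+1+1+1+0+1+0 mod 2 = 1
Syndrome = 00101
Column 20 of H equals this syndrome → error at bit 20 (1-indexed).
Flip bit 20: 0101100001011010010101000111010 → 0101100001011010010001000111010
Extract data bits at positions {3,5,6,7,9,10,11,12,13,14,15,17,18,19,20,21,22,23,24,25,26,27,28,29,30,31}: 01000101101010001000111010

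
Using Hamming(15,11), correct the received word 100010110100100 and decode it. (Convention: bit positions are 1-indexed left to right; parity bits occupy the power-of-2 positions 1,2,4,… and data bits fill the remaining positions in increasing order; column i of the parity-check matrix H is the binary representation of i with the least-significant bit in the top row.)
Syndrome s = H · r^T (mod 2), r = 100010110100100:
  s[0] = (101010101010101)·(100010110100100) mod 2 = 1+0+0+0+1+0+1+0+0+0+0+0+1+0+0 mod 2 = 0
  s[1] = (011001100110011)·(100010110100100) mod 2 = 0+0+0+0+0+0+1+0+0+1+0+0+0+0+0 mod 2 = 0
  s[2] = (000111100001111)·(100010110100100) mod 2 = 0+0+0+0+1+0+1+0+0+0+0+0+1+0+0 mod 2 = 1
  s[3] = (000000011111111)·(100010110100100) mod 2 = 0+0+0+0+0+0+0+1+0+1+0+0+1+0+0 mod 2 = 1
Syndrome = 0011
Column 12 of H equals this syndrome → error at bit 12 (1-indexed).
Flip bit 12: 100010110100100 → 100010110101100
Extract data bits at positions {3,5,6,7,9,10,11,12,13,14,15}: 01010101100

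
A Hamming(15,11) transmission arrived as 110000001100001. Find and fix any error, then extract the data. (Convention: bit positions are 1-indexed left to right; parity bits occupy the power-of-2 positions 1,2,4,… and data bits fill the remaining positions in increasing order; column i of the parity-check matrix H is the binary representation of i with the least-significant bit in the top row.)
Syndrome s = H · r^T (mod 2), r = 110000001100001:
  s[0] = (101010101010101)·(110000001100001) mod 2 = 1+0+0+0+0+0+0+0+1+0+0+0+0+0+1 mod 2 = 1
  s[1] = (011001100110011)·(110000001100001) mod 2 = 0+1+0+0+0+0+0+0+0+1+0+0+0+0+1 mod 2 = 1
  s[2] = (000111100001111)·(110000001100001) mod 2 = 0+0+0+0+0+0+0+0+0+0+0+0+0+0+1 mod 2 = 1
  s[3] = (000000011111111)·(110000001100001) mod 2 = 0+0+0+0+0+0+0+0+1+1+0+0+0+0+1 mod 2 = 1
Syndrome = 1111
Column 15 of H equals this syndrome → error at bit 15 (1-indexed).
Flip bit 15: 110000001100001 → 110000001100000
Extract data bits at positions {3,5,6,7,9,10,11,12,13,14,15}: 00001100000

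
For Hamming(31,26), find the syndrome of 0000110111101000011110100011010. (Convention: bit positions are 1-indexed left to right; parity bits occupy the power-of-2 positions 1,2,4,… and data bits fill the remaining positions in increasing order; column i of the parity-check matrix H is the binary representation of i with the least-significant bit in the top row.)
Syndrome s = H · r^T (mod 2), r = 0000110111101000011110100011010:
  s[0] = (1010101010101010101010101010101)·(0000110111101000011110100011010) mod 2 = 0+0+0+0+1+0+0+0+1+0+1+0+1+0+0+0+0+0+1+0+1+0+1+0+0+0+1+0+0+0+0 mod 2 = 0
  s[1] = (0110011001100110011001100110011)·(0000110111101000011110100011010) mod 2 = 0+0+0+0+0+1+0+0+0+1+1+0+0+0+0+0+0+1+1+0+0+0+1+0+0+0+1+0+0+1+0 mod 2 = 0
  s[2] = (0001111000011110000111100001111)·(0000110111101000011110100011010) mod 2 = 0+0+0+0+1+1+0+0+0+0+0+0+1+0+0+0+0+0+0+1+1+0+1+0+0+0+0+1+0+1+0 mod 2 = 0
  s[3] = (0000000111111110000000011111111)·(0000110111101000011110100011010) mod 2 = 0+0+0+0+0+0+0+1+1+1+1+0+1+0+0+0+0+0+0+0+0+0+0+0+0+0+1+1+0+1+0 mod 2 = 0
  s[4] = (0000000000000001111111111111111)·(0000110111101000011110100011010) mod 2 = 0+0+0+0+0+0+0+0+0+0+0+0+0+0+0+0+0+1+1+1+1+0+1+0+0+0+1+1+0+1+0 mod 2 = 0
Syndrome = 00000
s = 0: no error detected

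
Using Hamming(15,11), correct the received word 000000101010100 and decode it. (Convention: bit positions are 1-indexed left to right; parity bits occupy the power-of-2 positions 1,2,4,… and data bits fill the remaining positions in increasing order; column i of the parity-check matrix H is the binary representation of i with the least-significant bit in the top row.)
Syndrome s = H · r^T (mod 2), r = 000000101010100:
  s[0] = (101010101010101)·(000000101010100) mod 2 = 0+0+0+0+0+0+1+0+1+0+1+0+1+0+0 mod 2 = 0
  s[1] = (011001100110011)·(000000101010100) mod 2 = 0+0+0+0+0+0+1+0+0+0+1+0+0+0+0 mod 2 = 0
  s[2] = (000111100001111)·(000000101010100) mod 2 = 0+0+0+0+0+0+1+0+0+0+0+0+1+0+0 mod 2 = 0
  s[3] = (000000011111111)·(000000101010100) mod 2 = 0+0+0+0+0+0+0+0+1+0+1+0+1+0+0 mod 2 = 1
Syndrome = 0001
Column 8 of H equals this syndrome → error at bit 8 (1-indexed).
Flip bit 8: 000000101010100 → 000000111010100
Extract data bits at positions {3,5,6,7,9,10,11,12,13,14,15}: 00011010100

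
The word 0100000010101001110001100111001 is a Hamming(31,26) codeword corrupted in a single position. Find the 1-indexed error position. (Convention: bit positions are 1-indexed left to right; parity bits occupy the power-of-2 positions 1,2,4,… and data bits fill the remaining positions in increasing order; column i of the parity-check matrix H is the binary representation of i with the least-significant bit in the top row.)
Syndrome s = H · r^T (mod 2), r = 0100000010101001110001100111001:
  s[0] = (1010101010101010101010101010101)·(0100000010101001110001100111001) mod 2 = 0+0+0+0+0+0+0+0+1+0+1+0+1+0+0+0+1+0+0+0+0+0+1+0+0+0+1+0+0+0+1 mod 2 = 1
  s[1] = (0110011001100110011001100110011)·(0100000010101001110001100111001) mod 2 = 0+1+0+0+0+0+0+0+0+0+1+0+0+0+0+0+0+1+0+0+0+1+1+0+0+1+1+0+0+0+1 mod 2 = 0
  s[2] = (0001111000011110000111100001111)·(0100000010101001110001100111001) mod 2 = 0+0+0+0+0+0+0+0+0+0+0+0+1+0+0+0+0+0+0+0+0+1+1+0+0+0+0+1+0+0+1 mod 2 = 1
  s[3] = (0000000111111110000000011111111)·(0100000010101001110001100111001) mod 2 = 0+0+0+0+0+0+0+0+1+0+1+0+1+0+0+0+0+0+0+0+0+0+0+0+0+1+1+1+0+0+1 mod 2 = 1
  s[4] = (0000000000000001111111111111111)·(0100000010101001110001100111001) mod 2 = 0+0+0+0+0+0+0+0+0+0+0+0+0+0+0+1+1+1+0+0+0+1+1+0+0+1+1+1+0+0+1 mod 2 = 1
Syndrome = 10111
Column i of H is the binary representation of i, so the syndrome is the binary index of the flipped bit.
Read s = 10111 with s[0] as LSB: 1·2^0 + 0·2^1 + 1·2^2 + 1·2^3 + 1·2^4 = 29.
Error is at bit position 29.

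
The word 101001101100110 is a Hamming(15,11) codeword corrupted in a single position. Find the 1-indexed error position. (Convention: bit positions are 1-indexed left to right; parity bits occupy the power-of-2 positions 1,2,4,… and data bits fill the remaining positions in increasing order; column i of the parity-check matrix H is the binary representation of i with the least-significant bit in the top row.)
Syndrome s = H · r^T (mod 2), r = 101001101100110:
  s[0] = (101010101010101)·(101001101100110) mod 2 = 1+0+1+0+0+0+1+0+1+0+0+0+1+0+0 mod 2 = 1
  s[1] = (011001100110011)·(101001101100110) mod 2 = 0+0+1+0+0+1+1+0+0+1+0+0+0+1+0 mod 2 = 1
  s[2] = (000111100001111)·(101001101100110) mod 2 = 0+0+0+0+0+1+1+0+0+0+0+0+1+1+0 mod 2 = 0
  s[3] = (000000011111111)·(101001101100110) mod 2 = 0+0+0+0+0+0+0+0+1+1+0+0+1+1+0 mod 2 = 0
Syndrome = 1100
Column i of H is the binary representation of i, so the syndrome is the binary index of the flipped bit.
Read s = 1100 with s[0] as LSB: 1·2^0 + 1·2^1 + 0·2^2 + 0·2^3 = 3.
Error is at bit position 3.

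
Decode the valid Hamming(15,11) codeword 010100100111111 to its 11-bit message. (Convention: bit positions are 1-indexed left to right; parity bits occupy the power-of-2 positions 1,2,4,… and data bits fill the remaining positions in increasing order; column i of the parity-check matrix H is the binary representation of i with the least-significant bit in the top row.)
Parity bits occupy power-of-2 positions; data bits are at positions {3,5,6,7,9,10,11,12,13,14,15} (1-indexed).
Extract: c[3]=0 c[5]=0 c[6]=0 c[7]=1 c[9]=0 c[10]=1 c[11]=1 c[12]=1 c[13]=1 c[14]=1 c[15]=1
Data = 00010111111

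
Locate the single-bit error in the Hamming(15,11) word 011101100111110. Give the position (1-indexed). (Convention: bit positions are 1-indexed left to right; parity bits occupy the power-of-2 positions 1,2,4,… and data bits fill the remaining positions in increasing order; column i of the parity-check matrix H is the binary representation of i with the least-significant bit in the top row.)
Syndrome s = H · r^T (mod 2), r = 011101100111110:
  s[0] = (101010101010101)·(011101100111110) mod 2 = 0+0+1+0+0+0+1+0+0+0+1+0+1+0+0 mod 2 = 0
  s[1] = (011001100110011)·(011101100111110) mod 2 = 0+1+1+0+0+1+1+0+0+1+1+0+0+1+0 mod 2 = 1
  s[2] = (000111100001111)·(011101100111110) mod 2 = 0+0+0+1+0+1+1+0+0+0+0+1+1+1+0 mod 2 = 0
  s[3] = (000000011111111)·(011101100111110) mod 2 = 0+0+0+0+0+0+0+0+0+1+1+1+1+1+0 mod 2 = 1
Syndrome = 0101
Column i of H is the binary representation of i, so the syndrome is the binary index of the flipped bit.
Read s = 0101 with s[0] as LSB: 0·2^0 + 1·2^1 + 0·2^2 + 1·2^3 = 10.
Error is at bit position 10.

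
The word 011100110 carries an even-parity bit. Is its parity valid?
Sum of all bits: 0+1+1+1+0+0+1+1+0 = 5; 5 mod 2 = 1. Result is 1 → parity error detected.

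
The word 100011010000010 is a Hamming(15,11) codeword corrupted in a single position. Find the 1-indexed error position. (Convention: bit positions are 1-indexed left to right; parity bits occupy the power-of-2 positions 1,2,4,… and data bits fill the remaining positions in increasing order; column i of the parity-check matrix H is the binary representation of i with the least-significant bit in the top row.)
Syndrome s = H · r^T (mod 2), r = 100011010000010:
  s[0] = (101010101010101)·(100011010000010) mod 2 = 1+0+0+0+1+0+0+0+0+0+0+0+0+0+0 mod 2 = 0
  s[1] = (011001100110011)·(100011010000010) mod 2 = 0+0+0+0+0+1+0+0+0+0+0+0+0+1+0 mod 2 = 0
  s[2] = (000111100001111)·(100011010000010) mod 2 = 0+0+0+0+1+1+0+0+0+0+0+0+0+1+0 mod 2 = 1
  s[3] = (000000011111111)·(100011010000010) mod 2 = 0+0+0+0+0+0+0+1+0+0+0+0+0+1+0 mod 2 = 0
Syndrome = 0010
Column i of H is the binary representation of i, so the syndrome is the binary index of the flipped bit.
Read s = 0010 with s[0] as LSB: 0·2^0 + 0·2^1 + 1·2^2 + 0·2^3 = 4.
Error is at bit position 4.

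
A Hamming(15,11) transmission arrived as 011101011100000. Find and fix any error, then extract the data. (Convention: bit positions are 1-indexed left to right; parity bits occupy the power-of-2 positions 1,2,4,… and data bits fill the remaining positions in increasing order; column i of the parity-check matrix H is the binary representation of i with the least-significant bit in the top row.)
Syndrome s = H · r^T (mod 2), r = 011101011100000:
  s[0] = (101010101010101)·(011101011100000) mod 2 = 0+0+1+0+0+0+0+0+1+0+0+0+0+0+0 mod 2 = 0
  s[1] = (011001100110011)·(011101011100000) mod 2 = 0+1+1+0+0+1+0+0+0+1+0+0+0+0+0 mod 2 = 0
  s[2] = (000111100001111)·(011101011100000) mod 2 = 0+0+0+1+0+1+0+0+0+0+0+0+0+0+0 mod 2 = 0
  s[3] = (000000011111111)·(011101011100000) mod 2 = 0+0+0+0+0+0+0+1+1+1+0+0+0+0+0 mod 2 = 1
Syndrome = 0001
Column 8 of H equals this syndrome → error at bit 8 (1-indexed).
Flip bit 8: 011101011100000 → 011101001100000
Extract data bits at positions {3,5,6,7,9,10,11,12,13,14,15}: 10101100000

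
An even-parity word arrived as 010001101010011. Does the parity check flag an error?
Sum of received bits: 0+1+0+0+0+1+1+0+1+0+1+0+0+1+1 = 7; 7 mod 2 = 1. Result is 1 ≠ 0 → error detected.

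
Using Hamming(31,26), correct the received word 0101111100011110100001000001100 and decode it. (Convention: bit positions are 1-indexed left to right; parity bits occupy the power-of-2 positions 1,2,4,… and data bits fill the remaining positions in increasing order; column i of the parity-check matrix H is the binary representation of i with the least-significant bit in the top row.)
Syndrome s = H · r^T (mod 2), r = 0101111100011110100001000001100:
  s[0] = (1010101010101010101010101010101)·(0101111100011110100001000001100) mod 2 = 0+0+0+0+1+0+1+0+0+0+0+0+1+0+1+0+1+0+0+0+0+0+0+0+0+0+0+0+1+0+0 mod 2 = 0
  s[1] = (0110011001100110011001100110011)·(0101111100011110100001000001100) mod 2 = 0+1+0+0+0+1+1+0+0+0+0+0+0+1+1+0+0+0+0+0+0+1+0+0+0+0+0+0+0+0+0 mod 2 = 0
  s[2] = (0001111000011110000111100001111)·(0101111100011110100001000001100) mod 2 = 0+0+0+1+1+1+1+0+0+0+0+1+1+1+1+0+0+0+0+0+0+1+0+0+0+0+0+1+1+0+0 mod 2 = 1
  s[3] = (0000000111111110000000011111111)·(0101111100011110100001000001100) mod 2 = 0+0+0+0+0+0+0+1+0+0+0+1+1+1+1+0+0+0+0+0+0+0+0+0+0+0+0+1+1+0+0 mod 2 = 1
  s[4] = (0000000000000001111111111111111)·(0101111100011110100001000001100) mod 2 = 0+0+0+0+0+0+0+0+0+0+0+0+0+0+0+0+1+0+0+0+0+1+0+0+0+0+0+1+1+0+0 mod 2 = 0
Syndrome = 00110
Column 12 of H equals this syndrome → error at bit 12 (1-indexed).
Flip bit 12: 0101111100011110100001000001100 → 0101111100001110100001000001100
Extract data bits at positions {3,5,6,7,9,10,11,12,13,14,15,17,18,19,20,21,22,23,24,25,26,27,28,29,30,31}: 01110000111100001000001100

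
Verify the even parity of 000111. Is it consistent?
Sum of all bits: 0+0+0+1+1+1 = 3; 3 mod 2 = 1. Result is 1 → parity error detected.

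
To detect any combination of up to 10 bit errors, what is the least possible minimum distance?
Detecting e errors requires d_min ≥ e + 1 = 10 + 1 = 11.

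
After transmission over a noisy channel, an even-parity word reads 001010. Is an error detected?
Sum of received bits: 0+0+1+0+1+0 = 2; 2 mod 2 = 0. Result is 0 → no error detected.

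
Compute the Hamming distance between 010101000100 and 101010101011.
XOR = 111111101111, count of 1s = 11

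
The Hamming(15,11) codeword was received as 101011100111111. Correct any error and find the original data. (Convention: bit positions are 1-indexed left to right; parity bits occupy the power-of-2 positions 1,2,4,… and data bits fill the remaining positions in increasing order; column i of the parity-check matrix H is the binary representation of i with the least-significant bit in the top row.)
Syndrome s = H · r^T (mod 2), r = 101011100111111:
  s[0] = (101010101010101)·(101011100111111) mod 2 = 1+0+1+0+1+0+1+0+0+0+1+0+1+0+1 mod 2 = 1
  s[1] = (011001100110011)·(101011100111111) mod 2 = 0+0+1+0+0+1+1+0+0+1+1+0+0+1+1 mod 2 = 1
  s[2] = (000111100001111)·(101011100111111) mod 2 = 0+0+0+0+1+1+1+0+0+0+0+1+1+1+1 mod 2 = 1
  s[3] = (000000011111111)·(101011100111111) mod 2 = 0+0+0+0+0+0+0+0+0+1+1+1+1+1+1 mod 2 = 0
Syndrome = 1110
Column 7 of H equals this syndrome → error at bit 7 (1-indexed).
Flip bit 7: 101011100111111 → 101011000111111
Extract data bits at positions {3,5,6,7,9,10,11,12,13,14,15}: 11100111111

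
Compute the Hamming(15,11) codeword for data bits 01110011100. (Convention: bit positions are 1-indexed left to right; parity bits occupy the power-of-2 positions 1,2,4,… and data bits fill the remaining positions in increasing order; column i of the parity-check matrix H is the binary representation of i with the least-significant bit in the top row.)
Codeword c = d · G (mod 2), d = 01110011100:
  c[0] = d·G[:,0] = (01110011100)·(11011010101) mod 2 = 0+1+0+1+0+0+1+0+1+0+0 mod 2 = 0
  c[1] = d·G[:,1] = (01110011100)·(10110110011) mod 2 = 0+0+1+1+0+0+1+0+0+0+0 mod 2 = 1
  c[2] = d·G[:,2] = (01110011100)·(10000000000) mod 2 = 0+0+0+0+0+0+0+0+0+0+0 mod 2 = 0
  c[3] = d·G[:,3] = (01110011100)·(01110001111) mod 2 = 0+1+1+1+0+0+0+1+1+0+0 mod 2 = 1
  c[4] = d·G[:,4] = (01110011100)·(01000000000) mod 2 = 0+1+0+0+0+0+0+0+0+0+0 mod 2 = 1
  c[5] = d·G[:,5] = (01110011100)·(00100000000) mod 2 = 0+0+1+0+0+0+0+0+0+0+0 mod 2 = 1
  c[6] = d·G[:,6] = (01110011100)·(00010000000) mod 2 = 0+0+0+1+0+0+0+0+0+0+0 mod 2 = 1
  c[7] = d·G[:,7] = (01110011100)·(00001111111) mod 2 = 0+0+0+0+0+0+1+1+1+0+0 mod 2 = 1
  c[8] = d·G[:,8] = (01110011100)·(00001000000) mod 2 = 0+0+0+0+0+0+0+0+0+0+0 mod 2 = 0
  c[9] = d·G[:,9] = (01110011100)·(00000100000) mod 2 = 0+0+0+0+0+0+0+0+0+0+0 mod 2 = 0
  c[10] = d·G[:,10] = (01110011100)·(00000010000) mod 2 = 0+0+0+0+0+0+1+0+0+0+0 mod 2 = 1
  c[11] = d·G[:,11] = (01110011100)·(00000001000) mod 2 = 0+0+0+0+0+0+0+1+0+0+0 mod 2 = 1
  c[12] = d·G[:,12] = (01110011100)·(00000000100) mod 2 = 0+0+0+0+0+0+0+0+1+0+0 mod 2 = 1
  c[13] = d·G[:,13] = (01110011100)·(00000000010) mod 2 = 0+0+0+0+0+0+0+0+0+0+0 mod 2 = 0
  c[14] = d·G[:,14] = (01110011100)·(00000000001) mod 2 = 0+0+0+0+0+0+0+0+0+0+0 mod 2 = 0
Codeword = 010111110011100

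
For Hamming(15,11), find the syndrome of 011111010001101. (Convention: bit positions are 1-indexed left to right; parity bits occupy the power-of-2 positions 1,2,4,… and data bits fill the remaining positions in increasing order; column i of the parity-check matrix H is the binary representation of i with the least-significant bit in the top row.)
Syndrome s = H · r^T (mod 2), r = 011111010001101:
  s[0] = (101010101010101)·(011111010001101) mod 2 = 0+0+1+0+1+0+0+0+0+0+0+0+1+0+1 mod 2 = 0
  s[1] = (011001100110011)·(011111010001101) mod 2 = 0+1+1+0+0+1+0+0+0+0+0+0+0+0+1 mod 2 = 0
  s[2] = (000111100001111)·(011111010001101) mod 2 = 0+0+0+1+1+1+0+0+0+0+0+1+1+0+1 mod 2 = 0
  s[3] = (000000011111111)·(011111010001101) mod 2 = 0+0+0+0+0+0+0+1+0+0+0+1+1+0+1 mod 2 = 0
Syndrome = 0000
s = 0: no error detected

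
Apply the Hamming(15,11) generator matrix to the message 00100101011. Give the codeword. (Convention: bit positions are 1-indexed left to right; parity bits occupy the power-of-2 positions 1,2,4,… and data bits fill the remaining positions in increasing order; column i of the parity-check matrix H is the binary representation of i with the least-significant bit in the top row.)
Codeword c = d · G (mod 2), d = 00100101011:
  c[0] = d·G[:,0] = (00100101011)·(11011010101) mod 2 = 0+0+0+0+0+0+0+0+0+0+1 mod 2 = 1
  c[1] = d·G[:,1] = (00100101011)·(10110110011) mod 2 = 0+0+1+0+0+1+0+0+0+1+1 mod 2 = 0
  c[2] = d·G[:,2] = (00100101011)·(10000000000) mod 2 = 0+0+0+0+0+0+0+0+0+0+0 mod 2 = 0
  c[3] = d·G[:,3] = (00100101011)·(01110001111) mod 2 = 0+0+1+0+0+0+0+1+0+1+1 mod 2 = 0
  c[4] = d·G[:,4] = (00100101011)·(01000000000) mod 2 = 0+0+0+0+0+0+0+0+0+0+0 mod 2 = 0
  c[5] = d·G[:,5] = (00100101011)·(00100000000) mod 2 = 0+0+1+0+0+0+0+0+0+0+0 mod 2 = 1
  c[6] = d·G[:,6] = (00100101011)·(00010000000) mod 2 = 0+0+0+0+0+0+0+0+0+0+0 mod 2 = 0
  c[7] = d·G[:,7] = (00100101011)·(00001111111) mod 2 = 0+0+0+0+0+1+0+1+0+1+1 mod 2 = 0
  c[8] = d·G[:,8] = (00100101011)·(00001000000) mod 2 = 0+0+0+0+0+0+0+0+0+0+0 mod 2 = 0
  c[9] = d·G[:,9] = (00100101011)·(00000100000) mod 2 = 0+0+0+0+0+1+0+0+0+0+0 mod 2 = 1
  c[10] = d·G[:,10] = (00100101011)·(00000010000) mod 2 = 0+0+0+0+0+0+0+0+0+0+0 mod 2 = 0
  c[11] = d·G[:,11] = (00100101011)·(00000001000) mod 2 = 0+0+0+0+0+0+0+1+0+0+0 mod 2 = 1
  c[12] = d·G[:,12] = (00100101011)·(00000000100) mod 2 = 0+0+0+0+0+0+0+0+0+0+0 mod 2 = 0
  c[13] = d·G[:,13] = (00100101011)·(00000000010) mod 2 = 0+0+0+0+0+0+0+0+0+1+0 mod 2 = 1
  c[14] = d·G[:,14] = (00100101011)·(00000000001) mod 2 = 0+0+0+0+0+0+0+0+0+0+1 mod 2 = 1
Codeword = 100001000101011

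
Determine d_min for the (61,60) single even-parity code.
d_min = 2 (flipping one data bit also flips the parity bit, so the two closest codewords differ in exactly 2 positions).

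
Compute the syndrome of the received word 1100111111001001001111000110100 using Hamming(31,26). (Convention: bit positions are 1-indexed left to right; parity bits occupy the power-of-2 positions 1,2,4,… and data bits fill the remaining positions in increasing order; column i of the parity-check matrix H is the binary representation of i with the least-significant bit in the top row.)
Syndrome s = H · r^T (mod 2), r = 1100111111001001001111000110100:
  s[0] = (1010101010101010101010101010101)·(1100111111001001001111000110100) mod 2 = 1+0+0+0+1+0+1+0+1+0+0+0+1+0+0+0+0+0+1+0+1+0+0+0+0+0+1+0+1+0+0 mod 2 = 1
  s[1] = (0110011001100110011001100110011)·(1100111111001001001111000110100) mod 2 = 0+1+0+0+0+1+1+0+0+1+0+0+0+0+0+0+0+0+1+0+0+1+0+0+0+1+1+0+0+0+0 mod 2 = 0
  s[2] = (0001111000011110000111100001111)·(1100111111001001001111000110100) mod 2 = 0+0+0+0+1+1+1+0+0+0+0+0+1+0+0+0+0+0+0+1+1+1+0+0+0+0+0+0+1+0+0 mod 2 = 0
  s[3] = (0000000111111110000000011111111)·(1100111111001001001111000110100) mod 2 = 0+0+0+0+0+0+0+1+1+1+0+0+1+0+0+0+0+0+0+0+0+0+0+0+0+1+1+0+1+0+0 mod 2 = 1
  s[4] = (0000000000000001111111111111111)·(1100111111001001001111000110100) mod 2 = 0+0+0+0+0+0+0+0+0+0+0+0+0+0+0+1+0+0+1+1+1+1+0+0+0+1+1+0+1+0+0 mod 2 = 0
Syndrome = 10010
Non-zero syndrome: error at position 9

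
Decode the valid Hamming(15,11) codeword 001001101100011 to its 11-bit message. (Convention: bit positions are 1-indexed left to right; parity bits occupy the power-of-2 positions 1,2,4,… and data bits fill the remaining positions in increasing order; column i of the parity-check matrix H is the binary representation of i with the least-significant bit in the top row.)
Parity bits occupy power-of-2 positions; data bits are at positions {3,5,6,7,9,10,11,12,13,14,15} (1-indexed).
Extract: c[3]=1 c[5]=0 c[6]=1 c[7]=1 c[9]=1 c[10]=1 c[11]=0 c[12]=0 c[13]=0 c[14]=1 c[15]=1
Data = 10111100011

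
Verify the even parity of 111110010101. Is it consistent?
Sum of all bits: 1+1+1+1+1+0+0+1+0+1+0+1 = 8; 8 mod 2 = 0. Result is 0 → valid parity.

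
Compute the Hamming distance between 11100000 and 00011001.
XOR = 11111001, count of 1s = 6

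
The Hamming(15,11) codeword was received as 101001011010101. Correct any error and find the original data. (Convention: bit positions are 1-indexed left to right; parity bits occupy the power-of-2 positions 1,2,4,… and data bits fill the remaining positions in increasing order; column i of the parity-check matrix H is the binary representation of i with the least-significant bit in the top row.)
Syndrome s = H · r^T (mod 2), r = 101001011010101:
  s[0] = (101010101010101)·(101001011010101) mod 2 = 1+0+1+0+0+0+0+0+1+0+1+0+1+0+1 mod 2 = 0
  s[1] = (011001100110011)·(101001011010101) mod 2 = 0+0+1+0+0+1+0+0+0+0+1+0+0+0+1 mod 2 = 0
  s[2] = (000111100001111)·(101001011010101) mod 2 = 0+0+0+0+0+1+0+0+0+0+0+0+1+0+1 mod 2 = 1
  s[3] = (000000011111111)·(101001011010101) mod 2 = 0+0+0+0+0+0+0+1+1+0+1+0+1+0+1 mod 2 = 1
Syndrome = 0011
Column 12 of H equals this syndrome → error at bit 12 (1-indexed).
Flip bit 12: 101001011010101 → 101001011011101
Extract data bits at positions {3,5,6,7,9,10,11,12,13,14,15}: 10101011101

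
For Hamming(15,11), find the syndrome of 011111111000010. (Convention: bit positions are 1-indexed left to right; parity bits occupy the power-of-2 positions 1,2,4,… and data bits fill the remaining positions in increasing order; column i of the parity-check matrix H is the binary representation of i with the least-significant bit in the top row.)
Syndrome s = H · r^T (mod 2), r = 011111111000010:
  s[0] = (101010101010101)·(011111111000010) mod 2 = 0+0+1+0+1+0+1+0+1+0+0+0+0+0+0 mod 2 = 0
  s[1] = (011001100110011)·(011111111000010) mod 2 = 0+1+1+0+0+1+1+0+0+0+0+0+0+1+0 mod 2 = 1
  s[2] = (000111100001111)·(011111111000010) mod 2 = 0+0+0+1+1+1+1+0+0+0+0+0+0+1+0 mod 2 = 1
  s[3] = (000000011111111)·(011111111000010) mod 2 = 0+0+0+0+0+0+0+1+1+0+0+0+0+1+0 mod 2 = 1
Syndrome = 0111
Non-zero syndrome: error at position 14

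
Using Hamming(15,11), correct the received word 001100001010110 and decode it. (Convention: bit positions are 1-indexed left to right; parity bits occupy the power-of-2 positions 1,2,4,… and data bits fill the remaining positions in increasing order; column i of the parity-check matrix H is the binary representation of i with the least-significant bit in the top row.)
Syndrome s = H · r^T (mod 2), r = 001100001010110:
  s[0] = (101010101010101)·(001100001010110) mod 2 = 0+0+1+0+0+0+0+0+1+0+1+0+1+0+0 mod 2 = 0
  s[1] = (011001100110011)·(001100001010110) mod 2 = 0+0+1+0+0+0+0+0+0+0+1+0+0+1+0 mod 2 = 1
  s[2] = (000111100001111)·(001100001010110) mod 2 = 0+0+0+1+0+0+0+0+0+0+0+0+1+1+0 mod 2 = 1
  s[3] = (000000011111111)·(001100001010110) mod 2 = 0+0+0+0+0+0+0+0+1+0+1+0+1+1+0 mod 2 = 0
Syndrome = 0110
Column 6 of H equals this syndrome → error at bit 6 (1-indexed).
Flip bit 6: 001100001010110 → 001101001010110
Extract data bits at positions {3,5,6,7,9,10,11,12,13,14,15}: 10101010110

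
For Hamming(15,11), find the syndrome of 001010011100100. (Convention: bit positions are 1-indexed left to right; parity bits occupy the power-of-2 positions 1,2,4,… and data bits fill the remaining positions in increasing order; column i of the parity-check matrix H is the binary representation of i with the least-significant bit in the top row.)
Syndrome s = H · r^T (mod 2), r = 001010011100100:
  s[0] = (101010101010101)·(001010011100100) mod 2 = 0+0+1+0+1+0+0+0+1+0+0+0+1+0+0 mod 2 = 0
  s[1] = (011001100110011)·(001010011100100) mod 2 = 0+0+1+0+0+0+0+0+0+1+0+0+0+0+0 mod 2 = 0
  s[2] = (000111100001111)·(001010011100100) mod 2 = 0+0+0+0+1+0+0+0+0+0+0+0+1+0+0 mod 2 = 0
  s[3] = (000000011111111)·(001010011100100) mod 2 = 0+0+0+0+0+0+0+1+1+1+0+0+1+0+0 mod 2 = 0
Syndrome = 0000
s = 0: no error detected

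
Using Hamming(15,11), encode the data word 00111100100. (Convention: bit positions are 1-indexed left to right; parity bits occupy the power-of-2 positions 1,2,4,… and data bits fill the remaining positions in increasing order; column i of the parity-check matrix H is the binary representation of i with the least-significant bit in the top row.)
Codeword c = d · G (mod 2), d = 00111100100:
  c[0] = d·G[:,0] = (00111100100)·(11011010101) mod 2 = 0+0+0+1+1+0+0+0+1+0+0 mod 2 = 1
  c[1] = d·G[:,1] = (00111100100)·(10110110011) mod 2 = 0+0+1+1+0+1+0+0+0+0+0 mod 2 = 1
  c[2] = d·G[:,2] = (00111100100)·(10000000000) mod 2 = 0+0+0+0+0+0+0+0+0+0+0 mod 2 = 0
  c[3] = d·G[:,3] = (00111100100)·(01110001111) mod 2 = 0+0+1+1+0+0+0+0+1+0+0 mod 2 = 1
  c[4] = d·G[:,4] = (00111100100)·(01000000000) mod 2 = 0+0+0+0+0+0+0+0+0+0+0 mod 2 = 0
  c[5] = d·G[:,5] = (00111100100)·(00100000000) mod 2 = 0+0+1+0+0+0+0+0+0+0+0 mod 2 = 1
  c[6] = d·G[:,6] = (00111100100)·(00010000000) mod 2 = 0+0+0+1+0+0+0+0+0+0+0 mod 2 = 1
  c[7] = d·G[:,7] = (00111100100)·(00001111111) mod 2 = 0+0+0+0+1+1+0+0+1+0+0 mod 2 = 1
  c[8] = d·G[:,8] = (00111100100)·(00001000000) mod 2 = 0+0+0+0+1+0+0+0+0+0+0 mod 2 = 1
  c[9] = d·G[:,9] = (00111100100)·(00000100000) mod 2 = 0+0+0+0+0+1+0+0+0+0+0 mod 2 = 1
  c[10] = d·G[:,10] = (00111100100)·(00000010000) mod 2 = 0+0+0+0+0+0+0+0+0+0+0 mod 2 = 0
  c[11] = d·G[:,11] = (00111100100)·(00000001000) mod 2 = 0+0+0+0+0+0+0+0+0+0+0 mod 2 = 0
  c[12] = d·G[:,12] = (00111100100)·(00000000100) mod 2 = 0+0+0+0+0+0+0+0+1+0+0 mod 2 = 1
  c[13] = d·G[:,13] = (00111100100)·(00000000010) mod 2 = 0+0+0+0+0+0+0+0+0+0+0 mod 2 = 0
  c[14] = d·G[:,14] = (00111100100)·(00000000001) mod 2 = 0+0+0+0+0+0+0+0+0+0+0 mod 2 = 0
Codeword = 110101111100100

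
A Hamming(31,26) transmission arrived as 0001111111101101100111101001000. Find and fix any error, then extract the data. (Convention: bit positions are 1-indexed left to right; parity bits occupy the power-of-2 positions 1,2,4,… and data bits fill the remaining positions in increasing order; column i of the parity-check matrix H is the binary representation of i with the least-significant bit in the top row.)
Syndrome s = H · r^T (mod 2), r = 0001111111101101100111101001000:
  s[0] = (1010101010101010101010101010101)·(0001111111101101100111101001000) mod 2 = 0+0+0+0+1+0+1+0+1+0+1+0+1+0+0+0+1+0+0+0+1+0+1+0+1+0+0+0+0+0+0 mod 2 = 1
  s[1] = (0110011001100110011001100110011)·(0001111111101101100111101001000) mod 2 = 0+0+0+0+0+1+1+0+0+1+1+0+0+1+0+0+0+0+0+0+0+1+1+0+0+0+0+0+0+0+0 mod 2 = 1
  s[2] = (0001111000011110000111100001111)·(0001111111101101100111101001000) mod 2 = 0+0+0+1+1+1+1+0+0+0+0+0+1+1+0+0+0+0+0+1+1+1+1+0+0+0+0+1+0+0+0 mod 2 = 1
  s[3] = (0000000111111110000000011111111)·(0001111111101101100111101001000) mod 2 = 0+0+0+0+0+0+0+1+1+1+1+0+1+1+0+0+0+0+0+0+0+0+0+0+1+0+0+1+0+0+0 mod 2 = 0
  s[4] = (0000000000000001111111111111111)·(0001111111101101100111101001000) mod 2 = 0+0+0+0+0+0+0+0+0+0+0+0+0+0+0+1+1+0+0+1+1+1+1+0+1+0+0+1+0+0+0 mod 2 = 0
Syndrome = 11100
Column 7 of H equals this syndrome → error at bit 7 (1-indexed).
Flip bit 7: 0001111111101101100111101001000 → 0001110111101101100111101001000
Extract data bits at positions {3,5,6,7,9,10,11,12,13,14,15,17,18,19,20,21,22,23,24,25,26,27,28,29,30,31}: 01101110110100111101001000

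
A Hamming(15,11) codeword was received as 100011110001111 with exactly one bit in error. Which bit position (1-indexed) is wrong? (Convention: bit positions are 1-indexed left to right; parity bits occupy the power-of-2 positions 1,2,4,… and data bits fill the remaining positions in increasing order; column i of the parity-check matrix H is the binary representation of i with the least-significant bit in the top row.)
Syndrome s = H · r^T (mod 2), r = 100011110001111:
  s[0] = (101010101010101)·(100011110001111) mod 2 = 1+0+0+0+1+0+1+0+0+0+0+0+1+0+1 mod 2 = 1
  s[1] = (011001100110011)·(100011110001111) mod 2 = 0+0+0+0+0+1+1+0+0+0+0+0+0+1+1 mod 2 = 0
  s[2] = (000111100001111)·(100011110001111) mod 2 = 0+0+0+0+1+1+1+0+0+0+0+1+1+1+1 mod 2 = 1
  s[3] = (000000011111111)·(100011110001111) mod 2 = 0+0+0+0+0+0+0+1+0+0+0+1+1+1+1 mod 2 = 1
Syndrome = 1011
Column i of H is the binary representation of i, so the syndrome is the binary index of the flipped bit.
Read s = 1011 with s[0] as LSB: 1·2^0 + 0·2^1 + 1·2^2 + 1·2^3 = 13.
Error is at bit position 13.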